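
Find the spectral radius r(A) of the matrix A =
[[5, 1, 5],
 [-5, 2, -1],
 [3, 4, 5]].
r(A) ≈ 6.9946

The eigenvalues of A are the roots of its characteristic polynomial. With M = A (coefficients from the trace, the sum of principal 2x2 minors, and det A):
  p(λ) = det(λ I - M) = λ^3 - 12λ^2 + 39λ + 38.
No integer candidate from the rational root theorem (±divisors of 38) is a root, so the roots are irrational. The cubic discriminant is Δ = -114696 < 0, so there is one real root and a complex-conjugate pair. p(-1) = -14 and p(0) = 38 have opposite signs, so a root lies in (-1, 0); Newton's method refines it to λ ≈ -0.7767. Dividing out (λ - (-0.7767)) leaves approximately λ^2 - 12.7767λ + 48.9239. For λ^2 - 12.7767λ + 48.9239 the discriminant is -32.4511. It is negative, so the remaining roots are the complex-conjugate pair λ ≈ 6.3884 ± 2.8483i. Their product equals the constant term, so |λ|^2 ≈ 48.9239 and |λ| ≈ 6.9946.
Thus the eigenvalues (to 4 decimals) are -0.7767 (modulus 0.7767); 6.3884 ± 2.8483i (modulus 6.9946). The spectral radius is the largest modulus: r(A) ≈ 6.9946. (Cross-check: r(A) ≤ ||A||_2 ≈ 10.264; equality holds whenever A is normal, though it can also hold for some non-normal A.)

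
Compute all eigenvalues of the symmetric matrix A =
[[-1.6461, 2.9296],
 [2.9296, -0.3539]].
sigma(A) ≈ {-4, 2}

A is real symmetric, so its spectrum consists of real eigenvalues. Expanding the characteristic polynomial of the displayed matrix gives
  det(λ I - A) = p(λ) = λ^2 + (2)λ + (-8).
Solving p(λ) = 0 yields eigenvalues ≈ -4, 2. (A is shown rounded to 4 decimals, so these recover the underlying integer eigenvalues to within that precision.)
Verification: the trace of A = -2 equals the sum of eigenvalues -2, and det(A) ≈ -8.0000 matches the eigenvalue product -8.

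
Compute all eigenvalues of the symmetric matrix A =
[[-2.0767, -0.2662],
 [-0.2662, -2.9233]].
sigma(A) ≈ {-3, -2}

A is real symmetric, so its spectrum consists of real eigenvalues. Expanding the characteristic polynomial of the displayed matrix gives
  det(λ I - A) = p(λ) = λ^2 + (5)λ + (6).
Solving p(λ) = 0 yields eigenvalues ≈ -3, -2. (A is shown rounded to 4 decimals, so these recover the underlying integer eigenvalues to within that precision.)
Verification: the trace of A = -5 equals the sum of eigenvalues -5, and det(A) ≈ 6.0000 matches the eigenvalue product 6.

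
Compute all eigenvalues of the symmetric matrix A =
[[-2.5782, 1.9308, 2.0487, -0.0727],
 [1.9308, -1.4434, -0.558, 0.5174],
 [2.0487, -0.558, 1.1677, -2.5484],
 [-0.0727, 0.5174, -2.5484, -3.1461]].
sigma(A) ≈ {-5, -4, 0, 3}

A is real symmetric, so its spectrum consists of real eigenvalues. Expanding the characteristic polynomial of the displayed matrix gives
  det(λ I - A) = p(λ) = λ^4 + (6)λ^3 + (-7)λ^2 + (-60)λ + (-0.0041).
Solving p(λ) = 0 yields eigenvalues ≈ -5, -4, 0, 3. (A is shown rounded to 4 decimals, so these recover the underlying integer eigenvalues to within that precision.)
Verification: the trace of A = -6 equals the sum of eigenvalues -6, and det(A) ≈ -0.0041 matches the eigenvalue product 0.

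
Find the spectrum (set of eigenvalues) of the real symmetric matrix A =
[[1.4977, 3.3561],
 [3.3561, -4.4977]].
sigma(A) ≈ {-6, 3}

A is real symmetric, so its spectrum consists of real eigenvalues. Expanding the characteristic polynomial of the displayed matrix gives
  det(λ I - A) = p(λ) = λ^2 + (3)λ + (-18).
Solving p(λ) = 0 yields eigenvalues ≈ -6, 3. (A is shown rounded to 4 decimals, so these recover the underlying integer eigenvalues to within that precision.)
Verification: the trace of A = -3 equals the sum of eigenvalues -3, and det(A) ≈ -17.9996 matches the eigenvalue product -18.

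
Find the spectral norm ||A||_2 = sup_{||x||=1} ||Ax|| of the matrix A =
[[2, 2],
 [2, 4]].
||A||_2 = sqrt((28 + sqrt(720))/2) ≈ 5.2361 (= sqrt(largest eigenvalue of A^T A))

||A||_2 = sigma_max(A) = sqrt(lambda_max(A^T A)). Form the symmetric matrix M = A^T A =
[[8, 12],
 [12, 20]].
Its characteristic polynomial (trace, determinant of M give the coefficients) is
  p(λ) = det(λ I - M) = λ^2 - 28λ + 16.
For λ^2 - 28λ + 16 the discriminant is 720. It is nonnegative but not a perfect square, so the roots are real and irrational: λ = (28 ± sqrt(720))/2 ≈ 27.4164, 0.5836.
So the eigenvalues of A^T A are ≈ 0.5836, 27.4164 (all ≥ 0, as they must be for A^T A). The largest is λ_max = (28 + sqrt(720))/2 ≈ 27.4164, hence ||A||_2 = sqrt(λ_max) = sqrt((28 + sqrt(720))/2) ≈ 5.2361.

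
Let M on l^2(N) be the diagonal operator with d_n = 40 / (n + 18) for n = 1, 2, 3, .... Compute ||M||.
||M|| = 40/19 (attained at n = 1)

For M diagonal, ||M|| = sup_n |d_n| = sup_n 40/(n + 18). This is positive and strictly decreasing in n, so the supremum is attained at n = 1: d_1 = 40/(1 + 18) = 40/19. Hence ||M|| = 40/19.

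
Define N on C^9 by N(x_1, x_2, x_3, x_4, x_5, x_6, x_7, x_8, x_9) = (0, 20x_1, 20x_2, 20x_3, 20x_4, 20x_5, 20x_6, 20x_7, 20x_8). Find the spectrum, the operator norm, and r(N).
sigma(N) = {0}; ||N|| = 20; r(N) = 0. (N is nilpotent with N^9 = 0.)

On C^9, N is a strictly lower-triangular matrix with 20 on the subdiagonal and zeros elsewhere, so its characteristic polynomial is lambda^9 and every eigenvalue is 0: sigma(N) = {0}. For the operator norm, N e_i = 20e_{i+1} for i = 1, ..., 8 and N e_9 = 0, so the singular values of N are 20 (with multiplicity 8) and 0; hence ||N|| = 20. The spectral radius r(N) = max|lambda| = 0. Note ||N|| > r(N) — characteristic of non-normal nilpotent operators. Indeed N^9 = 0.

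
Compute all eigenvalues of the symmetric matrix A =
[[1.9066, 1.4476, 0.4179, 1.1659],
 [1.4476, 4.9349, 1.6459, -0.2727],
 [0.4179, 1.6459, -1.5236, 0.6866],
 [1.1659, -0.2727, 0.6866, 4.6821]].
sigma(A) ≈ {-2, 1, 5, 6}

A is real symmetric, so its spectrum consists of real eigenvalues. Expanding the characteristic polynomial of the displayed matrix gives
  det(λ I - A) = p(λ) = λ^4 + (-10)λ^3 + (17)λ^2 + (52.0011)λ + (-60.0022).
Solving p(λ) = 0 yields eigenvalues ≈ -2, 1, 5, 6. (A is shown rounded to 4 decimals, so these recover the underlying integer eigenvalues to within that precision.)
Verification: the trace of A = 10 equals the sum of eigenvalues 10, and det(A) ≈ -60.0022 matches the eigenvalue product -60.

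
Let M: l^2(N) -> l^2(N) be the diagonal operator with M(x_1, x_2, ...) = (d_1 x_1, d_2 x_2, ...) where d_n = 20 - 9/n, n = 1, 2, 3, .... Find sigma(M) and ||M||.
sigma(M) = {20 - 9/n : n ≥ 1} ∪ {20}; ||M|| = 20

A bounded diagonal operator on l^2 with diagonal entries d_n has spectrum equal to the closure of {d_n : n ≥ 1}: every d_n is an eigenvalue (with eigenvector e_n), so {d_n} ⊂ sigma(M); the spectrum is closed, so its closure is too; and for lambda not in the closure, (M - lambda I) has bounded inverse (the diagonal entries 1/(d_n - lambda) are bounded). For our sequence d_n = 20 - 9/n, n = 1, 2, 3, ...:
  - {d_n} = {20 - 9/n : n ≥ 1}; the only limit point is 20
  - closure = {20 - 9/n : n ≥ 1} ∪ {20}
For the norm: a diagonal operator has ||M|| = sup_n |d_n|. Here d_n = 20 - 9/n increases monotonically from d_1 = 11 toward 20, with all terms in [11, 20); so sup_n |d_n| = 20 (the supremum is the limit, not attained). So ||M|| = 20.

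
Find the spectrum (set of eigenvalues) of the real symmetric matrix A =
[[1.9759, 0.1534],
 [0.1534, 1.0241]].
sigma(A) ≈ {1, 2}

A is real symmetric, so its spectrum consists of real eigenvalues. Expanding the characteristic polynomial of the displayed matrix gives
  det(λ I - A) = p(λ) = λ^2 + (-3)λ + (2).
Solving p(λ) = 0 yields eigenvalues ≈ 1, 2. (A is shown rounded to 4 decimals, so these recover the underlying integer eigenvalues to within that precision.)
Verification: the trace of A = 3 equals the sum of eigenvalues 3, and det(A) ≈ 2.0000 matches the eigenvalue product 2.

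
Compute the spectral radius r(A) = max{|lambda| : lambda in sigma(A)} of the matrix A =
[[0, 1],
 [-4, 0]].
r(A) = 2

The eigenvalues of A are the roots of its characteristic polynomial. With M = A (coefficients from the trace and determinant):
  p(λ) = det(λ I - M) = λ^2 + 4.
For λ^2 + 4 the discriminant is -16. It is negative, so the roots are the complex-conjugate pair λ = 0 ± (sqrt(16)/2) i ≈ 0 ± 2i. For a conjugate pair the product of the roots equals the constant term, so |λ|^2 = 4 and |λ| = sqrt(4) = 2.
Thus the eigenvalues (to 4 decimals) are 0 ± 2i (modulus 2). The spectral radius is the largest modulus: r(A) = 2. (Cross-check: r(A) ≤ ||A||_2 ≈ 4; equality holds whenever A is normal, though it can also hold for some non-normal A.)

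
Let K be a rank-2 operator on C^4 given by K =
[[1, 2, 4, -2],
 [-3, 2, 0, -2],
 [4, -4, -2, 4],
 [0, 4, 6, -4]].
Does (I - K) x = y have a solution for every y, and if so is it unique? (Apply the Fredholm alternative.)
(I - K) is invertible (det(I - K) = -30 ≠ 0), so for every y in C^4 the equation (I - K) x = y has a unique solution.

K has rank 2 and factors as K = U V^T = u1 v1^T + u2 v2^T with u1 = (1, 1, -2, 2), v1 = (-3, 2, 0, -2), u2 = (-2, 0, 1, -3), v2 = (-2, 0, -2, 0) (multiplying out reproduces the displayed K). The nonzero eigenvalues of U V^T coincide with those of the 2 x 2 matrix G = V^T U = [[v1·u1, v1·u2], [v2·u1, v2·u2]] = [[-5, 12], [2, 2]], and by the Sylvester determinant identity det(I_4 - U V^T) = det(I_2 - V^T U) = det([[6, -12], [-2, -1]]) = (6)(-1) - (-12)(-2) = -30. (Direct check: I - K =
[[0, -2, -4, 2],
 [3, -1, 0, 2],
 [-4, 4, 3, -4],
 [0, -4, -6, 5]]
has determinant -30.) The finite-dimensional Fredholm alternative says: either (I - K) is invertible, or ker(I - K) ≠ {0} and then range(I - K) = ker((I - K)^*)^⊥, with dim ker(I - K) = dim ker((I - K)^*). Since det(I - K) ≠ 0, 1 is not an eigenvalue of K and ker(I - K) = {0}, so we are in the first case: for every y there is a unique x = (I - K)^(-1) y. (Explicitly, by the Woodbury identity, (I - U V^T)^(-1) = I + U (I_2 - G)^(-1) V^T.)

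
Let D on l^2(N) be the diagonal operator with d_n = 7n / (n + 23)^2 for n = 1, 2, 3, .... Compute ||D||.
||D|| = 7/92 (attained at n = 23)

For D diagonal, ||D|| = sup_n |d_n|. Treat f(x) = 7x / (x + 23)^2 for real x > 0. By the quotient rule, f'(x) = 7(23 - x)/(x + 23)^3, which is positive for x < 23 and negative for x > 23. So f has a unique maximum at x = 23, and since 23 is a positive integer, the supremum over n ≥ 1 is attained at n = 23: d_23 = 7·23/(23 + 23)^2 = 7·23/2116 = 7/92. Hence ||D|| = 7/92.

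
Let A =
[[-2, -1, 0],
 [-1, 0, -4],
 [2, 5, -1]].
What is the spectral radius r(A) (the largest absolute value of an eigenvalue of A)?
r(A) ≈ 4.3328

The eigenvalues of A are the roots of its characteristic polynomial. With M = A (coefficients from the trace, the sum of principal 2x2 minors, and det A):
  p(λ) = det(λ I - M) = λ^3 + 3λ^2 + 21λ + 31.
No integer candidate from the rational root theorem (±divisors of 31) is a root, so the roots are irrational. The cubic discriminant is Δ = -27216 < 0, so there is one real root and a complex-conjugate pair. p(-2) = -7 and p(-1) = 12 have opposite signs, so a root lies in (-2, -1); Newton's method refines it to λ ≈ -1.6513. Dividing out (λ - (-1.6513)) leaves approximately λ^2 + 1.3487λ + 18.7729. For λ^2 + 1.3487λ + 18.7729 the discriminant is -73.2726. It is negative, so the remaining roots are the complex-conjugate pair λ ≈ -0.6743 ± 4.28i. Their product equals the constant term, so |λ|^2 ≈ 18.7729 and |λ| ≈ 4.3328.
Thus the eigenvalues (to 4 decimals) are -1.6513 (modulus 1.6513); -0.6743 ± 4.28i (modulus 4.3328). The spectral radius is the largest modulus: r(A) ≈ 4.3328. (Cross-check: r(A) ≤ ||A||_2 ≈ 5.7453; equality holds whenever A is normal, though it can also hold for some non-normal A.)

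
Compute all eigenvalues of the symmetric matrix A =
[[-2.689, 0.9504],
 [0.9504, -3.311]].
sigma(A) ≈ {-4, -2}

A is real symmetric, so its spectrum consists of real eigenvalues. Expanding the characteristic polynomial of the displayed matrix gives
  det(λ I - A) = p(λ) = λ^2 + (6)λ + (8).
Solving p(λ) = 0 yields eigenvalues ≈ -4, -2. (A is shown rounded to 4 decimals, so these recover the underlying integer eigenvalues to within that precision.)
Verification: the trace of A = -6 equals the sum of eigenvalues -6, and det(A) ≈ 8.0000 matches the eigenvalue product 8.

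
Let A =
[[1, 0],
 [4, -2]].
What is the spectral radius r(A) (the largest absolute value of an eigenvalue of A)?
r(A) = 2

The eigenvalues of A are the roots of its characteristic polynomial. With M = A (coefficients from the trace and determinant):
  p(λ) = det(λ I - M) = λ^2 + λ - 2.
For λ^2 + λ - 2 the discriminant is 9. It is a perfect square (3^2), so the roots are rational: λ = (-1 ± 3)/2 = 1, -2.
Thus the eigenvalues (to 4 decimals) are 1 (modulus 1); -2 (modulus 2). The spectral radius is the largest modulus: r(A) = 2. (Cross-check: r(A) ≤ ||A||_2 ≈ 4.5616; equality holds whenever A is normal, though it can also hold for some non-normal A.)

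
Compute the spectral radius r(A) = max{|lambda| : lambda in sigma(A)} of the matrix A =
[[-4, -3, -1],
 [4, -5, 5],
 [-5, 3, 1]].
r(A) ≈ 6.8977

The eigenvalues of A are the roots of its characteristic polynomial. With M = A (coefficients from the trace, the sum of principal 2x2 minors, and det A):
  p(λ) = det(λ I - M) = λ^3 + 8λ^2 + 3λ - 180.
No integer candidate from the rational root theorem (±divisors of 180) is a root, so the roots are irrational. The cubic discriminant is Δ = -583452 < 0, so there is one real root and a complex-conjugate pair. p(3) = -72 and p(4) = 24 have opposite signs, so a root lies in (3, 4); Newton's method refines it to λ ≈ 3.7832. Dividing out (λ - (3.7832)) leaves approximately λ^2 + 11.7832λ + 47.5785. For λ^2 + 11.7832λ + 47.5785 the discriminant is -51.4698. It is negative, so the remaining roots are the complex-conjugate pair λ ≈ -5.8916 ± 3.5871i. Their product equals the constant term, so |λ|^2 ≈ 47.5785 and |λ| ≈ 6.8977.
Thus the eigenvalues (to 4 decimals) are 3.7832 (modulus 3.7832); -5.8916 ± 3.5871i (modulus 6.8977). The spectral radius is the largest modulus: r(A) ≈ 6.8977. (Cross-check: r(A) ≤ ||A||_2 ≈ 9.2766; equality holds whenever A is normal, though it can also hold for some non-normal A.)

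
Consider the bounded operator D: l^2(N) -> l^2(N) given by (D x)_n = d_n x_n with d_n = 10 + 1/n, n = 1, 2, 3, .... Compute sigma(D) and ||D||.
sigma(D) = {10 + 1/n : n ≥ 1} ∪ {10}; ||D|| = 11

A bounded diagonal operator on l^2 with diagonal entries d_n has spectrum equal to the closure of {d_n : n ≥ 1}: every d_n is an eigenvalue (with eigenvector e_n), so {d_n} ⊂ sigma(D); the spectrum is closed, so its closure is too; and for lambda not in the closure, (D - lambda I) has bounded inverse (the diagonal entries 1/(d_n - lambda) are bounded). For our sequence d_n = 10 + 1/n, n = 1, 2, 3, ...:
  - {d_n} = {10 + 1/n : n ≥ 1}; the only limit point is 10
  - closure = {10 + 1/n : n ≥ 1} ∪ {10}
For the norm: a diagonal operator has ||D|| = sup_n |d_n|. Here d_n = 10 + 1/n is positive and decreasing, so sup_n |d_n| = d_1 = 10 + 1 = 11. So ||D|| = 11.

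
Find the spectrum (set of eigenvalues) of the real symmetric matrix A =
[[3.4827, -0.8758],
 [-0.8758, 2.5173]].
sigma(A) ≈ {2, 4}

A is real symmetric, so its spectrum consists of real eigenvalues. Expanding the characteristic polynomial of the displayed matrix gives
  det(λ I - A) = p(λ) = λ^2 + (-6)λ + (8).
Solving p(λ) = 0 yields eigenvalues ≈ 2, 4. (A is shown rounded to 4 decimals, so these recover the underlying integer eigenvalues to within that precision.)
Verification: the trace of A = 6 equals the sum of eigenvalues 6, and det(A) ≈ 8.0000 matches the eigenvalue product 8.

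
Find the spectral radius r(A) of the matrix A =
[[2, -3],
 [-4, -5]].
r(A) = (3 + sqrt(97))/2 ≈ 6.4244

The eigenvalues of A are the roots of its characteristic polynomial. With M = A (coefficients from the trace and determinant):
  p(λ) = det(λ I - M) = λ^2 + 3λ - 22.
For λ^2 + 3λ - 22 the discriminant is 97. It is nonnegative but not a perfect square, so the roots are real and irrational: λ = (-3 ± sqrt(97))/2 ≈ 3.4244, -6.4244.
Thus the eigenvalues (to 4 decimals) are 3.4244 (modulus 3.4244); -6.4244 (modulus 6.4244). The spectral radius is the largest modulus: r(A) = (3 + sqrt(97))/2 ≈ 6.4244. (Cross-check: r(A) ≤ ||A||_2 ≈ 6.5309; equality holds whenever A is normal, though it can also hold for some non-normal A.)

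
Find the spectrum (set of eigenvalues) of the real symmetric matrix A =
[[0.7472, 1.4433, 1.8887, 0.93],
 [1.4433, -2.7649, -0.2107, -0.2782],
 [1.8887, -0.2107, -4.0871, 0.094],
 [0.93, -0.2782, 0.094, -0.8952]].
sigma(A) ≈ {-5, -3, -1, 2}

A is real symmetric, so its spectrum consists of real eigenvalues. Expanding the characteristic polynomial of the displayed matrix gives
  det(λ I - A) = p(λ) = λ^4 + (7)λ^3 + (5)λ^2 + (-31)λ + (-30).
Solving p(λ) = 0 yields eigenvalues ≈ -5, -3, -1, 2. (A is shown rounded to 4 decimals, so these recover the underlying integer eigenvalues to within that precision.)
Verification: the trace of A = -7 equals the sum of eigenvalues -7, and det(A) ≈ -30.0005 matches the eigenvalue product -30.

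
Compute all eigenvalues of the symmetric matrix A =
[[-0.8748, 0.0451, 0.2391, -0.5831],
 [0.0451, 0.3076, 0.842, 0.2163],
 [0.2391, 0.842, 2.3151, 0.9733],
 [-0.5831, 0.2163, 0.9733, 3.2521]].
sigma(A) ≈ {-1, 0, 2, 4}

A is real symmetric, so its spectrum consists of real eigenvalues. Expanding the characteristic polynomial of the displayed matrix gives
  det(λ I - A) = p(λ) = λ^4 + (-5)λ^3 + (2)λ^2 + (8)λ + (0).
Solving p(λ) = 0 yields eigenvalues ≈ -1, 0, 2, 4. (A is shown rounded to 4 decimals, so these recover the underlying integer eigenvalues to within that precision.)
Verification: the trace of A = 5 equals the sum of eigenvalues 5, and det(A) ≈ 0.0001 matches the eigenvalue product 0.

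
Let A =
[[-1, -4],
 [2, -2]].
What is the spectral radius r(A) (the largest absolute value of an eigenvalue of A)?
r(A) = sqrt(10) ≈ 3.1623

The eigenvalues of A are the roots of its characteristic polynomial. With M = A (coefficients from the trace and determinant):
  p(λ) = det(λ I - M) = λ^2 + 3λ + 10.
For λ^2 + 3λ + 10 the discriminant is -31. It is negative, so the roots are the complex-conjugate pair λ = -3/2 ± (sqrt(31)/2) i ≈ -1.5 ± 2.7839i. For a conjugate pair the product of the roots equals the constant term, so |λ|^2 = 10 and |λ| = sqrt(10) ≈ 3.1623.
Thus the eigenvalues (to 4 decimals) are -1.5 ± 2.7839i (modulus 3.1623). The spectral radius is the largest modulus: r(A) = sqrt(10) ≈ 3.1623. (Cross-check: r(A) ≤ ||A||_2 ≈ 4.4721; equality holds whenever A is normal, though it can also hold for some non-normal A.)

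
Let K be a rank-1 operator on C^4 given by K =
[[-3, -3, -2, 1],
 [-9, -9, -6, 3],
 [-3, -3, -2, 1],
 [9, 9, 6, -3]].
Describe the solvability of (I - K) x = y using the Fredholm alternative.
(I - K) is invertible (det(I - K) = 18 ≠ 0), so for every y in C^4 the equation (I - K) x = y has a unique solution.

K has rank 1, so it is an outer product K = u v^T: every row of K is a multiple of one row vector. Reading off the entries, u = (1, 3, 1, -3) and v = (-3, -3, -2, 1) (row i of K equals u_i·v^T). A rank-one matrix u v^T satisfies K u = u (v·u) and kills the (3)-dimensional subspace v^⊥, so its characteristic polynomial is lambda^3 (lambda - v·u) with v·u = tr K = -17. Hence the eigenvalues of I - K are 1 (multiplicity 3) and 1 - (-17) = 18, so det(I - K) = 18. (Direct check: I - K =
[[4, 3, 2, -1],
 [9, 10, 6, -3],
 [3, 3, 3, -1],
 [-9, -9, -6, 4]]
has determinant 18.) The finite-dimensional Fredholm alternative says: either (I - K) is invertible, or ker(I - K) ≠ {0} and then range(I - K) = ker((I - K)^*)^⊥, with dim ker(I - K) = dim ker((I - K)^*). Since det(I - K) ≠ 0, 1 is not an eigenvalue of K and ker(I - K) = {0}, so we are in the first case: for every y there is a unique x = (I - K)^(-1) y. Explicitly, by the Sherman–Morrison formula, (I - u v^T)^(-1) = I + u v^T/(1 - v·u), i.e. (I - K)^(-1) = I + K/(18).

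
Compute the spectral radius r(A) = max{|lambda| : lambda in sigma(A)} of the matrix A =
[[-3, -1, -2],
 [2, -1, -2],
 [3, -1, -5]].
r(A) ≈ 4.8688

The eigenvalues of A are the roots of its characteristic polynomial. With M = A (coefficients from the trace, the sum of principal 2x2 minors, and det A):
  p(λ) = det(λ I - M) = λ^3 + 9λ^2 + 29λ + 15.
No integer candidate from the rational root theorem (±divisors of 15) is a root, so the roots are irrational. The cubic discriminant is Δ = -8780 < 0, so there is one real root and a complex-conjugate pair. p(-1) = -6 and p(0) = 15 have opposite signs, so a root lies in (-1, 0); Newton's method refines it to λ ≈ -0.6328. Dividing out (λ - (-0.6328)) leaves approximately λ^2 + 8.3672λ + 23.7055. For λ^2 + 8.3672λ + 23.7055 the discriminant is -24.8114. It is negative, so the remaining roots are the complex-conjugate pair λ ≈ -4.1836 ± 2.4906i. Their product equals the constant term, so |λ|^2 ≈ 23.7055 and |λ| ≈ 4.8688.
Thus the eigenvalues (to 4 decimals) are -0.6328 (modulus 0.6328); -4.1836 ± 2.4906i (modulus 4.8688). The spectral radius is the largest modulus: r(A) ≈ 4.8688. (Cross-check: r(A) ≤ ||A||_2 ≈ 6.5926; equality holds whenever A is normal, though it can also hold for some non-normal A.)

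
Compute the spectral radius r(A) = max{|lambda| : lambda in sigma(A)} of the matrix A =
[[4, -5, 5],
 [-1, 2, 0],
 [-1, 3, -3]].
r(A) ≈ 4.526

The eigenvalues of A are the roots of its characteristic polynomial. With M = A (coefficients from the trace, the sum of principal 2x2 minors, and det A):
  p(λ) = det(λ I - M) = λ^3 - 3λ^2 - 10λ + 14.
No integer candidate from the rational root theorem (±divisors of 14) is a root, so the roots are irrational. The cubic discriminant is Δ = 8680 > 0, so there are three distinct real roots. p(-3) = -10 and p(-2) = 14 have opposite signs, so a root lies in (-3, -2); Newton's method refines it to λ ≈ -2.6801. p(1) = 2 and p(2) = -10 have opposite signs, so a root lies in (1, 2); Newton's method refines it to λ ≈ 1.1541. p(4) = -10 and p(5) = 14 have opposite signs, so a root lies in (4, 5); Newton's method refines it to λ ≈ 4.526. Check (Vieta): the three roots sum to 3, matching tr M = 3.
Thus the eigenvalues (to 4 decimals) are -2.6801 (modulus 2.6801); 1.1541 (modulus 1.1541); 4.526 (modulus 4.526). The spectral radius is the largest modulus: r(A) ≈ 4.526. (Cross-check: r(A) ≤ ||A||_2 ≈ 9.3179; equality holds whenever A is normal, though it can also hold for some non-normal A.)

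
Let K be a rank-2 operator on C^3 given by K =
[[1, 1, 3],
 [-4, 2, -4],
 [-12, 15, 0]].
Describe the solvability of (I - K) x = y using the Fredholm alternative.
(I - K) is invertible (det(I - K) = 100 ≠ 0), so for every y in C^3 the equation (I - K) x = y has a unique solution.

K has rank 2 and factors as K = U V^T = u1 v1^T + u2 v2^T with u1 = (2, -2, 3), v1 = (-1, 2, 1), u2 = (-1, 2, 3), v2 = (-3, 3, -1) (multiplying out reproduces the displayed K). The nonzero eigenvalues of U V^T coincide with those of the 2 x 2 matrix G = V^T U = [[v1·u1, v1·u2], [v2·u1, v2·u2]] = [[-3, 8], [-15, 6]], and by the Sylvester determinant identity det(I_3 - U V^T) = det(I_2 - V^T U) = det([[4, -8], [15, -5]]) = (4)(-5) - (-8)(15) = 100. (Direct check: I - K =
[[0, -1, -3],
 [4, -1, 4],
 [12, -15, 1]]
has determinant 100.) The finite-dimensional Fredholm alternative says: either (I - K) is invertible, or ker(I - K) ≠ {0} and then range(I - K) = ker((I - K)^*)^⊥, with dim ker(I - K) = dim ker((I - K)^*). Since det(I - K) ≠ 0, 1 is not an eigenvalue of K and ker(I - K) = {0}, so we are in the first case: for every y there is a unique x = (I - K)^(-1) y. (Explicitly, by the Woodbury identity, (I - U V^T)^(-1) = I + U (I_2 - G)^(-1) V^T.)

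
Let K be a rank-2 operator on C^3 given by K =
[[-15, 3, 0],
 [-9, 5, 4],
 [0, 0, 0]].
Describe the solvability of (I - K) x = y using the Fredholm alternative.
(I - K) is invertible (det(I - K) = -37 ≠ 0), so for every y in C^3 the equation (I - K) x = y has a unique solution.

K has rank 2 and factors as K = U V^T = u1 v1^T + u2 v2^T with u1 = (3, 3, 0), v1 = (-2, 2, 2), u2 = (3, 1, 0), v2 = (-3, -1, -2) (multiplying out reproduces the displayed K). The nonzero eigenvalues of U V^T coincide with those of the 2 x 2 matrix G = V^T U = [[v1·u1, v1·u2], [v2·u1, v2·u2]] = [[0, -4], [-12, -10]], and by the Sylvester determinant identity det(I_3 - U V^T) = det(I_2 - V^T U) = det([[1, 4], [12, 11]]) = (1)(11) - (4)(12) = -37. (Direct check: I - K =
[[16, -3, 0],
 [9, -4, -4],
 [0, 0, 1]]
has determinant -37.) The finite-dimensional Fredholm alternative says: either (I - K) is invertible, or ker(I - K) ≠ {0} and then range(I - K) = ker((I - K)^*)^⊥, with dim ker(I - K) = dim ker((I - K)^*). Since det(I - K) ≠ 0, 1 is not an eigenvalue of K and ker(I - K) = {0}, so we are in the first case: for every y there is a unique x = (I - K)^(-1) y. (Explicitly, by the Woodbury identity, (I - U V^T)^(-1) = I + U (I_2 - G)^(-1) V^T.)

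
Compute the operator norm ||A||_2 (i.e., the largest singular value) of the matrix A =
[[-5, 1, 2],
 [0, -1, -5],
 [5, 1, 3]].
||A||_2 ≈ 7.2164 (= sqrt(largest eigenvalue of A^T A))

||A||_2 = sigma_max(A) = sqrt(lambda_max(A^T A)). Form the symmetric matrix M = A^T A =
[[50, 0, 5],
 [0, 3, 10],
 [5, 10, 38]].
Its characteristic polynomial (trace, sum of principal 2x2 minors, determinant of M give the coefficients) is
  p(λ) = det(λ I - M) = λ^3 - 91λ^2 + 2039λ - 625.
No integer candidate from the rational root theorem (±divisors of 625) is a root, so the roots are irrational. The cubic discriminant is Δ = 712642000 > 0, so there are three distinct real roots. p(0) = -625 and p(1) = 1324 have opposite signs, so a root lies in (0, 1); Newton's method refines it to λ ≈ 0.3108. p(38) = 325 and p(39) = -196 have opposite signs, so a root lies in (38, 39); Newton's method refines it to λ ≈ 38.6126. p(52) = -53 and p(53) = 700 have opposite signs, so a root lies in (52, 53); Newton's method refines it to λ ≈ 52.0766. Check (Vieta): the three roots sum to 91, matching tr M = 91.
So the eigenvalues of A^T A are ≈ 0.3108, 38.6126, 52.0766 (all ≥ 0, as they must be for A^T A). The largest is λ_max ≈ 52.0766, hence ||A||_2 = sqrt(λ_max) ≈ 7.2164.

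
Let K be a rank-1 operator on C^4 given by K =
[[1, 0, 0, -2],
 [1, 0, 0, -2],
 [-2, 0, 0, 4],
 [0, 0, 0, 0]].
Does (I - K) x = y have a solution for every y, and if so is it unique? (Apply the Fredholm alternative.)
(I - K) is singular (det(I - K) = 0, i.e. 1 ∈ sigma(K)). (I - K) x = y is solvable iff y ⊥ ker((I - K)^*) = span{(1, 0, 0, -2)}, i.e. iff y_1 - 2y_4 = 0. When solvable, the solutions are x = y + c·(1, 1, -2, 0), c arbitrary (ker(I - K) = span{(1, 1, -2, 0)}, dimension 1).

K has rank 1, so it is an outer product K = u v^T: every row of K is a multiple of one row vector. Reading off the entries, u = (1, 1, -2, 0) and v = (1, 0, 0, -2) (row i of K equals u_i·v^T). A rank-one matrix u v^T satisfies K u = u (v·u) and kills the (3)-dimensional subspace v^⊥, so its characteristic polynomial is lambda^3 (lambda - v·u) with v·u = tr K = 1. Hence the eigenvalues of I - K are 1 (multiplicity 3) and 1 - (1) = 0, so det(I - K) = 0. (Direct check: I - K =
[[0, 0, 0, 2],
 [-1, 1, 0, 2],
 [2, 0, 1, -4],
 [0, 0, 0, 1]]
has determinant 0.) So 1 is an eigenvalue of K and (I - K) is not invertible. The finite-dimensional Fredholm alternative says: either (I - K) is invertible, or ker(I - K) ≠ {0} and then range(I - K) = ker((I - K)^*)^⊥, with dim ker(I - K) = dim ker((I - K)^*). We are in the second case, so we need both kernels. Kernel of I - K: (I - K) u = u - u (v·u) = u - u = 0, so ker(I - K) = span{u} = span{(1, 1, -2, 0)} (it is exactly 1-dimensional because rank(I - K) = 3). Kernel of the adjoint: K is real, so (I - K)^* = I - K^T = I - v u^T, and (I - v u^T) v = v - v (u·v) = 0; hence ker((I - K)^*) = span{v} = span{(1, 0, 0, -2)}. Therefore (I - K) x = y is solvable iff <y, v> = 0, i.e. iff y_1 - 2y_4 = 0. When this holds, K y = u (v·y) = 0, so (I - K) y = y and x = y is a particular solution; the full solution set is the line x = y + c·u = y + c·(1, 1, -2, 0), c ∈ C.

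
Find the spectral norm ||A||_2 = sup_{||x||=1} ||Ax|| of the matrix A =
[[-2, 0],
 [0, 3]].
||A||_2 = 3 (= sqrt(largest eigenvalue of A^T A))

||A||_2 = sigma_max(A) = sqrt(lambda_max(A^T A)). Form the symmetric matrix M = A^T A =
[[4, 0],
 [0, 9]].
Its characteristic polynomial (trace, determinant of M give the coefficients) is
  p(λ) = det(λ I - M) = λ^2 - 13λ + 36.
For λ^2 - 13λ + 36 the discriminant is 25. It is a perfect square (5^2), so the roots are rational: λ = (13 ± 5)/2 = 9, 4.
So the eigenvalues of A^T A are ≈ 4, 9 (all ≥ 0, as they must be for A^T A). The largest is λ_max = 9, hence ||A||_2 = sqrt(λ_max) = 3.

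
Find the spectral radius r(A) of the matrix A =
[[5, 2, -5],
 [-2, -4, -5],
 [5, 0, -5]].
r(A) ≈ 5.5511

The eigenvalues of A are the roots of its characteristic polynomial. With M = A (coefficients from the trace, the sum of principal 2x2 minors, and det A):
  p(λ) = det(λ I - M) = λ^3 + 4λ^2 + 4λ + 70.
No integer candidate from the rational root theorem (±divisors of 70) is a root, so the roots are irrational. The cubic discriminant is Δ = -130060 < 0, so there is one real root and a complex-conjugate pair. p(-6) = -26 and p(-5) = 25 have opposite signs, so a root lies in (-6, -5); Newton's method refines it to λ ≈ -5.5511. Dividing out (λ - (-5.5511)) leaves approximately λ^2 - 1.5511λ + 12.6102. For λ^2 - 1.5511λ + 12.6102 the discriminant is -48.0348. It is negative, so the remaining roots are the complex-conjugate pair λ ≈ 0.7755 ± 3.4654i. Their product equals the constant term, so |λ|^2 ≈ 12.6102 and |λ| ≈ 3.5511.
Thus the eigenvalues (to 4 decimals) are -5.5511 (modulus 5.5511); 0.7755 ± 3.4654i (modulus 3.5511). The spectral radius is the largest modulus: r(A) ≈ 5.5511. (Cross-check: r(A) ≤ ||A||_2 ≈ 10.2943; equality holds whenever A is normal, though it can also hold for some non-normal A.)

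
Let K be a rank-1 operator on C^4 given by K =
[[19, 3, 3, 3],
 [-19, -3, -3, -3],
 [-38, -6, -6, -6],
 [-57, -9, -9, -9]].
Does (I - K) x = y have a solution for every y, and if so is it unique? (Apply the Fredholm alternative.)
(I - K) is singular (det(I - K) = 0, i.e. 1 ∈ sigma(K)). (I - K) x = y is solvable iff y ⊥ ker((I - K)^*) = span{(19, 3, 3, 3)}, i.e. iff 19y_1 + 3y_2 + 3y_3 + 3y_4 = 0. When solvable, the solutions are x = y + c·(1, -1, -2, -3), c arbitrary (ker(I - K) = span{(1, -1, -2, -3)}, dimension 1).

K has rank 1, so it is an outer product K = u v^T: every row of K is a multiple of one row vector. Reading off the entries, u = (1, -1, -2, -3) and v = (19, 3, 3, 3) (row i of K equals u_i·v^T). A rank-one matrix u v^T satisfies K u = u (v·u) and kills the (3)-dimensional subspace v^⊥, so its characteristic polynomial is lambda^3 (lambda - v·u) with v·u = tr K = 1. Hence the eigenvalues of I - K are 1 (multiplicity 3) and 1 - (1) = 0, so det(I - K) = 0. (Direct check: I - K =
[[-18, -3, -3, -3],
 [19, 4, 3, 3],
 [38, 6, 7, 6],
 [57, 9, 9, 10]]
has determinant 0.) So 1 is an eigenvalue of K and (I - K) is not invertible. The finite-dimensional Fredholm alternative says: either (I - K) is invertible, or ker(I - K) ≠ {0} and then range(I - K) = ker((I - K)^*)^⊥, with dim ker(I - K) = dim ker((I - K)^*). We are in the second case, so we need both kernels. Kernel of I - K: (I - K) u = u - u (v·u) = u - u = 0, so ker(I - K) = span{u} = span{(1, -1, -2, -3)} (it is exactly 1-dimensional because rank(I - K) = 3). Kernel of the adjoint: K is real, so (I - K)^* = I - K^T = I - v u^T, and (I - v u^T) v = v - v (u·v) = 0; hence ker((I - K)^*) = span{v} = span{(19, 3, 3, 3)}. Therefore (I - K) x = y is solvable iff <y, v> = 0, i.e. iff 19y_1 + 3y_2 + 3y_3 + 3y_4 = 0. When this holds, K y = u (v·y) = 0, so (I - K) y = y and x = y is a particular solution; the full solution set is the line x = y + c·u = y + c·(1, -1, -2, -3), c ∈ C.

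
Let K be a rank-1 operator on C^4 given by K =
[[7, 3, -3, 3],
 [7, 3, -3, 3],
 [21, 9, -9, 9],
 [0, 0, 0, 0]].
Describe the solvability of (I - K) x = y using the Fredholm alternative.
(I - K) is singular (det(I - K) = 0, i.e. 1 ∈ sigma(K)). (I - K) x = y is solvable iff y ⊥ ker((I - K)^*) = span{(7, 3, -3, 3)}, i.e. iff 7y_1 + 3y_2 - 3y_3 + 3y_4 = 0. When solvable, the solutions are x = y + c·(1, 1, 3, 0), c arbitrary (ker(I - K) = span{(1, 1, 3, 0)}, dimension 1).

K has rank 1, so it is an outer product K = u v^T: every row of K is a multiple of one row vector. Reading off the entries, u = (1, 1, 3, 0) and v = (7, 3, -3, 3) (row i of K equals u_i·v^T). A rank-one matrix u v^T satisfies K u = u (v·u) and kills the (3)-dimensional subspace v^⊥, so its characteristic polynomial is lambda^3 (lambda - v·u) with v·u = tr K = 1. Hence the eigenvalues of I - K are 1 (multiplicity 3) and 1 - (1) = 0, so det(I - K) = 0. (Direct check: I - K =
[[-6, -3, 3, -3],
 [-7, -2, 3, -3],
 [-21, -9, 10, -9],
 [0, 0, 0, 1]]
has determinant 0.) So 1 is an eigenvalue of K and (I - K) is not invertible. The finite-dimensional Fredholm alternative says: either (I - K) is invertible, or ker(I - K) ≠ {0} and then range(I - K) = ker((I - K)^*)^⊥, with dim ker(I - K) = dim ker((I - K)^*). We are in the second case, so we need both kernels. Kernel of I - K: (I - K) u = u - u (v·u) = u - u = 0, so ker(I - K) = span{u} = span{(1, 1, 3, 0)} (it is exactly 1-dimensional because rank(I - K) = 3). Kernel of the adjoint: K is real, so (I - K)^* = I - K^T = I - v u^T, and (I - v u^T) v = v - v (u·v) = 0; hence ker((I - K)^*) = span{v} = span{(7, 3, -3, 3)}. Therefore (I - K) x = y is solvable iff <y, v> = 0, i.e. iff 7y_1 + 3y_2 - 3y_3 + 3y_4 = 0. When this holds, K y = u (v·y) = 0, so (I - K) y = y and x = y is a particular solution; the full solution set is the line x = y + c·u = y + c·(1, 1, 3, 0), c ∈ C.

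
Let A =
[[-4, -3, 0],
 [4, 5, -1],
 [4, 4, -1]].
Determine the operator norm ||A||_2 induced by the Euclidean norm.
||A||_2 ≈ 9.9252 (= sqrt(largest eigenvalue of A^T A))

||A||_2 = sigma_max(A) = sqrt(lambda_max(A^T A)). Form the symmetric matrix M = A^T A =
[[48, 48, -8],
 [48, 50, -9],
 [-8, -9, 2]].
Its characteristic polynomial (trace, sum of principal 2x2 minors, determinant of M give the coefficients) is
  p(λ) = det(λ I - M) = λ^3 - 100λ^2 + 147λ - 16.
No integer candidate from the rational root theorem (±divisors of 16) is a root, so the roots are irrational. The cubic discriminant is Δ = 143610596 > 0, so there are three distinct real roots. p(0) = -16 and p(1) = 32 have opposite signs, so a root lies in (0, 1); Newton's method refines it to λ ≈ 0.1184. p(1) = 32 and p(2) = -114 have opposite signs, so a root lies in (1, 2); Newton's method refines it to λ ≈ 1.3722. p(98) = -4818 and p(99) = 4736 have opposite signs, so a root lies in (98, 99); Newton's method refines it to λ ≈ 98.5094. Check (Vieta): the three roots sum to 100, matching tr M = 100.
So the eigenvalues of A^T A are ≈ 0.1184, 1.3722, 98.5094 (all ≥ 0, as they must be for A^T A). The largest is λ_max ≈ 98.5094, hence ||A||_2 = sqrt(λ_max) ≈ 9.9252.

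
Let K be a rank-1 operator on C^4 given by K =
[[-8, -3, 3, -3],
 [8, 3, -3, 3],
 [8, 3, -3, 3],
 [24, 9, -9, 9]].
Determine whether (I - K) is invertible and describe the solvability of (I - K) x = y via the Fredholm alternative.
(I - K) is singular (det(I - K) = 0, i.e. 1 ∈ sigma(K)). (I - K) x = y is solvable iff y ⊥ ker((I - K)^*) = span{(-8, -3, 3, -3)}, i.e. iff -8y_1 - 3y_2 + 3y_3 - 3y_4 = 0. When solvable, the solutions are x = y + c·(1, -1, -1, -3), c arbitrary (ker(I - K) = span{(1, -1, -1, -3)}, dimension 1).

K has rank 1, so it is an outer product K = u v^T: every row of K is a multiple of one row vector. Reading off the entries, u = (1, -1, -1, -3) and v = (-8, -3, 3, -3) (row i of K equals u_i·v^T). A rank-one matrix u v^T satisfies K u = u (v·u) and kills the (3)-dimensional subspace v^⊥, so its characteristic polynomial is lambda^3 (lambda - v·u) with v·u = tr K = 1. Hence the eigenvalues of I - K are 1 (multiplicity 3) and 1 - (1) = 0, so det(I - K) = 0. (Direct check: I - K =
[[9, 3, -3, 3],
 [-8, -2, 3, -3],
 [-8, -3, 4, -3],
 [-24, -9, 9, -8]]
has determinant 0.) So 1 is an eigenvalue of K and (I - K) is not invertible. The finite-dimensional Fredholm alternative says: either (I - K) is invertible, or ker(I - K) ≠ {0} and then range(I - K) = ker((I - K)^*)^⊥, with dim ker(I - K) = dim ker((I - K)^*). We are in the second case, so we need both kernels. Kernel of I - K: (I - K) u = u - u (v·u) = u - u = 0, so ker(I - K) = span{u} = span{(1, -1, -1, -3)} (it is exactly 1-dimensional because rank(I - K) = 3). Kernel of the adjoint: K is real, so (I - K)^* = I - K^T = I - v u^T, and (I - v u^T) v = v - v (u·v) = 0; hence ker((I - K)^*) = span{v} = span{(-8, -3, 3, -3)}. Therefore (I - K) x = y is solvable iff <y, v> = 0, i.e. iff -8y_1 - 3y_2 + 3y_3 - 3y_4 = 0. When this holds, K y = u (v·y) = 0, so (I - K) y = y and x = y is a particular solution; the full solution set is the line x = y + c·u = y + c·(1, -1, -1, -3), c ∈ C.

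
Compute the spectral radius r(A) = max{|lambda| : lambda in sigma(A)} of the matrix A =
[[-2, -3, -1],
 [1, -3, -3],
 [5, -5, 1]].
r(A) ≈ 4.564

The eigenvalues of A are the roots of its characteristic polynomial. With M = A (coefficients from the trace, the sum of principal 2x2 minors, and det A):
  p(λ) = det(λ I - M) = λ^3 + 4λ^2 - 6λ - 74.
No integer candidate from the rational root theorem (±divisors of 74) is a root, so the roots are irrational. The cubic discriminant is Δ = -95500 < 0, so there is one real root and a complex-conjugate pair. p(3) = -29 and p(4) = 30 have opposite signs, so a root lies in (3, 4); Newton's method refines it to λ ≈ 3.5525. Dividing out (λ - (3.5525)) leaves approximately λ^2 + 7.5525λ + 20.8304. For λ^2 + 7.5525λ + 20.8304 the discriminant is -26.281. It is negative, so the remaining roots are the complex-conjugate pair λ ≈ -3.7763 ± 2.5633i. Their product equals the constant term, so |λ|^2 ≈ 20.8304 and |λ| ≈ 4.564.
Thus the eigenvalues (to 4 decimals) are 3.5525 (modulus 3.5525); -3.7763 ± 2.5633i (modulus 4.564). The spectral radius is the largest modulus: r(A) ≈ 4.564. (Cross-check: r(A) ≤ ||A||_2 ≈ 7.7238; equality holds whenever A is normal, though it can also hold for some non-normal A.)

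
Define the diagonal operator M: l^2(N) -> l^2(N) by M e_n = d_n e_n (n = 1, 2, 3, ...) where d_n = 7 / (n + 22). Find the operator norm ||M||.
||M|| = 7/23 (attained at n = 1)

For M diagonal, ||M|| = sup_n |d_n| = sup_n 7/(n + 22). This is positive and strictly decreasing in n, so the supremum is attained at n = 1: d_1 = 7/(1 + 22) = 7/23. Hence ||M|| = 7/23.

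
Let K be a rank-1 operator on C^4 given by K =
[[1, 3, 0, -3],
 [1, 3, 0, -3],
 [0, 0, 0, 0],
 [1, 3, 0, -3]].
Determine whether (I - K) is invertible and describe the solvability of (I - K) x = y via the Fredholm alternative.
(I - K) is singular (det(I - K) = 0, i.e. 1 ∈ sigma(K)). (I - K) x = y is solvable iff y ⊥ ker((I - K)^*) = span{(1, 3, 0, -3)}, i.e. iff y_1 + 3y_2 - 3y_4 = 0. When solvable, the solutions are x = y + c·(1, 1, 0, 1), c arbitrary (ker(I - K) = span{(1, 1, 0, 1)}, dimension 1).

K has rank 1, so it is an outer product K = u v^T: every row of K is a multiple of one row vector. Reading off the entries, u = (1, 1, 0, 1) and v = (1, 3, 0, -3) (row i of K equals u_i·v^T). A rank-one matrix u v^T satisfies K u = u (v·u) and kills the (3)-dimensional subspace v^⊥, so its characteristic polynomial is lambda^3 (lambda - v·u) with v·u = tr K = 1. Hence the eigenvalues of I - K are 1 (multiplicity 3) and 1 - (1) = 0, so det(I - K) = 0. (Direct check: I - K =
[[0, -3, 0, 3],
 [-1, -2, 0, 3],
 [0, 0, 1, 0],
 [-1, -3, 0, 4]]
has determinant 0.) So 1 is an eigenvalue of K and (I - K) is not invertible. The finite-dimensional Fredholm alternative says: either (I - K) is invertible, or ker(I - K) ≠ {0} and then range(I - K) = ker((I - K)^*)^⊥, with dim ker(I - K) = dim ker((I - K)^*). We are in the second case, so we need both kernels. Kernel of I - K: (I - K) u = u - u (v·u) = u - u = 0, so ker(I - K) = span{u} = span{(1, 1, 0, 1)} (it is exactly 1-dimensional because rank(I - K) = 3). Kernel of the adjoint: K is real, so (I - K)^* = I - K^T = I - v u^T, and (I - v u^T) v = v - v (u·v) = 0; hence ker((I - K)^*) = span{v} = span{(1, 3, 0, -3)}. Therefore (I - K) x = y is solvable iff <y, v> = 0, i.e. iff y_1 + 3y_2 - 3y_4 = 0. When this holds, K y = u (v·y) = 0, so (I - K) y = y and x = y is a particular solution; the full solution set is the line x = y + c·u = y + c·(1, 1, 0, 1), c ∈ C.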